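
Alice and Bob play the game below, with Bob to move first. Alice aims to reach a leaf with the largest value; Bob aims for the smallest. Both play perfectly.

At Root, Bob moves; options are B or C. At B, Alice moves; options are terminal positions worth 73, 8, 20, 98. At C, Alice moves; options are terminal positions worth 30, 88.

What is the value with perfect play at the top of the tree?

B (Alice): max(73, 8, 20, 98) = 98
C (Alice): max(30, 88) = 88
Root (Bob): min(98, 88) = 88

88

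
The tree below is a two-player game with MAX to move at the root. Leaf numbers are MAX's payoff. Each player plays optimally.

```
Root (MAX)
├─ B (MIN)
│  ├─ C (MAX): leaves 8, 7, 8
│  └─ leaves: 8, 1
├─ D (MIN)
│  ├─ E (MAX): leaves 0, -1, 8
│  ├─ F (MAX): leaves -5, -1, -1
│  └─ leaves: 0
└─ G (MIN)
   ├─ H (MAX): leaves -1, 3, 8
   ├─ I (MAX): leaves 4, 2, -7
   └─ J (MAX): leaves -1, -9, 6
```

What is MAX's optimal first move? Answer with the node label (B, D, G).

C (MAX): max(8, 7, 8) = 8
B (MIN): min(8, 8, 1) = 1
E (MAX): max(0, -1, 8) = 8
F (MAX): max(-5, -1, -1) = -1
D (MIN): min(8, -1, 0) = -1
H (MAX): max(-1, 3, 8) = 8
I (MAX): max(4, 2, -7) = 4
J (MAX): max(-1, -9, 6) = 6
G (MIN): min(8, 4, 6) = 4
Root (MAX): max(1, -1, 4) = 4
MAX picks the child with the highest value: G (value 4).

G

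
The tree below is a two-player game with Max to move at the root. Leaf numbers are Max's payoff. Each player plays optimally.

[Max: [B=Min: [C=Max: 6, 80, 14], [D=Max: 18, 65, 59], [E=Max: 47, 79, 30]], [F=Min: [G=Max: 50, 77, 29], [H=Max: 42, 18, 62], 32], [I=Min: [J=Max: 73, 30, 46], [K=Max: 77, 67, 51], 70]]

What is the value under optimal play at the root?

70

C (Max): max(6, 80, 14) = 80
D (Max): max(18, 65, 59) = 65
E (Max): max(47, 79, 30) = 79
B (Min): min(80, 65, 79) = 65
G (Max): max(50, 77, 29) = 77
H (Max): max(42, 18, 62) = 62
F (Min): min(77, 62, 32) = 32
J (Max): max(73, 30, 46) = 73
K (Max): max(77, 67, 51) = 77
I (Min): min(73, 77, 70) = 70
Root (Max): max(65, 32, 70) = 70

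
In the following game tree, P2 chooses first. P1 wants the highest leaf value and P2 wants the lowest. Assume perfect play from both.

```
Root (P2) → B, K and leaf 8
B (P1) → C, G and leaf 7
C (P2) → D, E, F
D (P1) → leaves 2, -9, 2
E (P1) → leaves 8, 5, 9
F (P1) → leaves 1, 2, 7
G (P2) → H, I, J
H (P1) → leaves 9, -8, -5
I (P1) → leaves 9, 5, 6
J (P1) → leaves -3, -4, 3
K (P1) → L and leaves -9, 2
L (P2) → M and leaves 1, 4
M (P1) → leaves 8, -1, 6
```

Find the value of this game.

D (P1): max(2, -9, 2) = 2
E (P1): max(8, 5, 9) = 9
F (P1): max(1, 2, 7) = 7
C (P2): min(2, 9, 7) = 2
H (P1): max(9, -8, -5) = 9
I (P1): max(9, 5, 6) = 9
J (P1): max(-3, -4, 3) = 3
G (P2): min(9, 9, 3) = 3
B (P1): max(2, 3, 7) = 7
M (P1): max(8, -1, 6) = 8
L (P2): min(8, 1, 4) = 1
K (P1): max(1, -9, 2) = 2
Root (P2): min(7, 2, 8) = 2

2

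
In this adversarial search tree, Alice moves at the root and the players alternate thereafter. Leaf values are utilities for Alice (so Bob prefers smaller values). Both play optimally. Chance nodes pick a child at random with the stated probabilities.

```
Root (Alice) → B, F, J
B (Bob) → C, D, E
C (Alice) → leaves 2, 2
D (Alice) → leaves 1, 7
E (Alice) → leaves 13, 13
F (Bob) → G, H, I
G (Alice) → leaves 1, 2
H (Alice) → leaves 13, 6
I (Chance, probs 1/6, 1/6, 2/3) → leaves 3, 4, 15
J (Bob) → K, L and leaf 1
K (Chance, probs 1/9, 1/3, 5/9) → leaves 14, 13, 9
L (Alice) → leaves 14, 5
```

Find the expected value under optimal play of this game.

2

C (Alice): max(2, 2) = 2
D (Alice): max(1, 7) = 7
E (Alice): max(13, 13) = 13
B (Bob): min(2, 7, 13) = 2
G (Alice): max(1, 2) = 2
H (Alice): max(13, 6) = 13
I (Chance): 1/6·3 + 1/6·4 + 2/3·15 = 11.17
F (Bob): min(2, 13, 11.17) = 2
K (Chance): 1/9·14 + 1/3·13 + 5/9·9 = 10.89
L (Alice): max(14, 5) = 14
J (Bob): min(10.89, 14, 1) = 1
Root (Alice): max(2, 2, 1) = 2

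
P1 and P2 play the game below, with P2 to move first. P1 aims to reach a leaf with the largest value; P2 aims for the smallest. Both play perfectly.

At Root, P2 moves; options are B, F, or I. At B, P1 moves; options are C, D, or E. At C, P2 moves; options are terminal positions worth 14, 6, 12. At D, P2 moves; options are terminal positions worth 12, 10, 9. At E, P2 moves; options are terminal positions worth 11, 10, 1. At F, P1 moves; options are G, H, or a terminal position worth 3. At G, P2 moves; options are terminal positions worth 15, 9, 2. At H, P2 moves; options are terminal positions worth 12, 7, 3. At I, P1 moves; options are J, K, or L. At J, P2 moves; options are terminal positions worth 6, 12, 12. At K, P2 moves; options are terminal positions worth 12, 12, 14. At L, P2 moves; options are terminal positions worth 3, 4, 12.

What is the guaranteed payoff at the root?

3

C (P2): min(14, 6, 12) = 6
D (P2): min(12, 10, 9) = 9
E (P2): min(11, 10, 1) = 1
B (P1): max(6, 9, 1) = 9
G (P2): min(15, 9, 2) = 2
H (P2): min(12, 7, 3) = 3
F (P1): max(2, 3, 3) = 3
J (P2): min(6, 12, 12) = 6
K (P2): min(12, 12, 14) = 12
L (P2): min(3, 4, 12) = 3
I (P1): max(6, 12, 3) = 12
Root (P2): min(9, 3, 12) = 3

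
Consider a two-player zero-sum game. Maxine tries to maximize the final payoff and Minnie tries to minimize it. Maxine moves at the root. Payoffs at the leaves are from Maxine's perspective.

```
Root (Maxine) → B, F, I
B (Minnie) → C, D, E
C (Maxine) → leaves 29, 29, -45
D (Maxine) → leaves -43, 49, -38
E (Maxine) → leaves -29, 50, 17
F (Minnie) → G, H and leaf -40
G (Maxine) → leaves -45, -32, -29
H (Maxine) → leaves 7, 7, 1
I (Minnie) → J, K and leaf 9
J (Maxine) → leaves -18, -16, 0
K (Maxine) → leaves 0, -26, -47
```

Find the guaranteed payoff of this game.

29

C (Maxine): max(29, 29, -45) = 29
D (Maxine): max(-43, 49, -38) = 49
E (Maxine): max(-29, 50, 17) = 50
B (Minnie): min(29, 49, 50) = 29
G (Maxine): max(-45, -32, -29) = -29
H (Maxine): max(7, 7, 1) = 7
F (Minnie): min(-29, 7, -40) = -40
J (Maxine): max(-18, -16, 0) = 0
K (Maxine): max(0, -26, -47) = 0
I (Minnie): min(0, 0, 9) = 0
Root (Maxine): max(29, -40, 0) = 29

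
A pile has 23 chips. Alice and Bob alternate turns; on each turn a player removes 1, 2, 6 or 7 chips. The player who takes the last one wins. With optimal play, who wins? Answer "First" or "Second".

First

Mark each pile size as W (mover wins) or L (mover loses):
i:   0  1  2  3  4  5  6  7  8  9 10 11 12 13 14 15 16 17 18 19 20 21 22 23
     L  W  W  L  W  W  W  W  L  W  W  L  W  W  W  W  L  W  W  L  W  W  W  W
Position 23 is W, so the first player wins.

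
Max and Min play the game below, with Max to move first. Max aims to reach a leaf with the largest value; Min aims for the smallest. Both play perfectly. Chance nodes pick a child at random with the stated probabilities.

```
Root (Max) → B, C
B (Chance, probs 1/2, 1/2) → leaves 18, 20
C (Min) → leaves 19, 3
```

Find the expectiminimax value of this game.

B (Chance): 1/2·18 + 1/2·20 = 19
C (Min): min(19, 3) = 3
Root (Max): max(19, 3) = 19

19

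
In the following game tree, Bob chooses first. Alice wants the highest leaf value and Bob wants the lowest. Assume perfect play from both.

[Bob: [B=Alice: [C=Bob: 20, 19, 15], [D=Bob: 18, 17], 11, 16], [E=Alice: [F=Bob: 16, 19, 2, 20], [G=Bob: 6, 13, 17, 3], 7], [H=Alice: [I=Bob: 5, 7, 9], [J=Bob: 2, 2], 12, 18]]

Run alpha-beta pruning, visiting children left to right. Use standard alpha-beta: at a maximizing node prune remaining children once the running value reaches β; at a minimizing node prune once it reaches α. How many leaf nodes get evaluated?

C [α=-∞,β=+∞]: v=15
D [α=15,β=+∞]: v=17
B [α=-∞,β=+∞]: v=17
F [α=-∞,β=17]: v=2
G [α=2,β=17]: v=3
E [α=-∞,β=17]: v=7
I [α=-∞,β=7]: v=5
J [α=5,β=7]: v=2 after child 1 ≤ α → α-cutoff, skip 1
H [α=-∞,β=7]: v=12 after child 3 ≥ β → β-cutoff, skip 1
Root [α=-∞,β=+∞]: v=7
Leaves evaluated: 21 of 23.

21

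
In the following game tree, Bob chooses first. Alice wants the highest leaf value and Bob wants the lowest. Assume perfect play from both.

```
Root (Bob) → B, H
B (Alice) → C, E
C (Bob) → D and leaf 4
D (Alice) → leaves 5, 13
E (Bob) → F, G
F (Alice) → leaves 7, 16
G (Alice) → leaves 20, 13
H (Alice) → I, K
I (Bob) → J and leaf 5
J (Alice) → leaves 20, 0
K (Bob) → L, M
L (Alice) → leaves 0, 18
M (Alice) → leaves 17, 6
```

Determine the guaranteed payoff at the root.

D (Alice): max(5, 13) = 13
C (Bob): min(13, 4) = 4
F (Alice): max(7, 16) = 16
G (Alice): max(20, 13) = 20
E (Bob): min(16, 20) = 16
B (Alice): max(4, 16) = 16
J (Alice): max(20, 0) = 20
I (Bob): min(20, 5) = 5
L (Alice): max(0, 18) = 18
M (Alice): max(17, 6) = 17
K (Bob): min(18, 17) = 17
H (Alice): max(5, 17) = 17
Root (Bob): min(16, 17) = 16

16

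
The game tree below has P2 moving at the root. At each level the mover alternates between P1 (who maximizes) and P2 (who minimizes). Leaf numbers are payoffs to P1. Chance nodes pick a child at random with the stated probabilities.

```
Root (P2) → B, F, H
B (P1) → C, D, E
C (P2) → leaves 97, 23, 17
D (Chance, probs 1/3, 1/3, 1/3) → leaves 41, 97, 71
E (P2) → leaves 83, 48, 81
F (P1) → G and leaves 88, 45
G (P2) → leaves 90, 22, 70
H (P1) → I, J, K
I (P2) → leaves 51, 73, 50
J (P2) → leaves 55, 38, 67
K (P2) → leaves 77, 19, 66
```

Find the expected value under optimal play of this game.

50

C (P2): min(97, 23, 17) = 17
D (Chance): 1/3·41 + 1/3·97 + 1/3·71 = 69.67
E (P2): min(83, 48, 81) = 48
B (P1): max(17, 69.67, 48) = 69.67
G (P2): min(90, 22, 70) = 22
F (P1): max(22, 88, 45) = 88
I (P2): min(51, 73, 50) = 50
J (P2): min(55, 38, 67) = 38
K (P2): min(77, 19, 66) = 19
H (P1): max(50, 38, 19) = 50
Root (P2): min(69.67, 88, 50) = 50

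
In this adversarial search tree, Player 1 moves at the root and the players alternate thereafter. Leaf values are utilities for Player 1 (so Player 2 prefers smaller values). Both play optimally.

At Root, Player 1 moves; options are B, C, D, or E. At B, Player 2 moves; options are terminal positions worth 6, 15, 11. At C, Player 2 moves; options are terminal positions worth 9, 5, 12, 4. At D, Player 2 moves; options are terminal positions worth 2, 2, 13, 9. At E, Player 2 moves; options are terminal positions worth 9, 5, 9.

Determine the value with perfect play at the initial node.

B (Player 2): min(6, 15, 11) = 6
C (Player 2): min(9, 5, 12, 4) = 4
D (Player 2): min(2, 2, 13, 9) = 2
E (Player 2): min(9, 5, 9) = 5
Root (Player 1): max(6, 4, 2, 5) = 6

6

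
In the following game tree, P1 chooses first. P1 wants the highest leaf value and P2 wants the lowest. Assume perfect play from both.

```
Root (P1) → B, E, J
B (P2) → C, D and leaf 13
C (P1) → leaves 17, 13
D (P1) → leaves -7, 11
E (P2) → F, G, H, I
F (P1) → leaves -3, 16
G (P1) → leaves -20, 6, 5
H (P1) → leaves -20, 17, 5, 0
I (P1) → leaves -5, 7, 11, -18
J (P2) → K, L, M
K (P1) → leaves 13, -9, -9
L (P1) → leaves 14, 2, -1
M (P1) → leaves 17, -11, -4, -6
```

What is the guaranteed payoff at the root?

C (P1): max(17, 13) = 17
D (P1): max(-7, 11) = 11
B (P2): min(17, 11, 13) = 11
F (P1): max(-3, 16) = 16
G (P1): max(-20, 6, 5) = 6
H (P1): max(-20, 17, 5, 0) = 17
I (P1): max(-5, 7, 11, -18) = 11
E (P2): min(16, 6, 17, 11) = 6
K (P1): max(13, -9, -9) = 13
L (P1): max(14, 2, -1) = 14
M (P1): max(17, -11, -4, -6) = 17
J (P2): min(13, 14, 17) = 13
Root (P1): max(11, 6, 13) = 13

13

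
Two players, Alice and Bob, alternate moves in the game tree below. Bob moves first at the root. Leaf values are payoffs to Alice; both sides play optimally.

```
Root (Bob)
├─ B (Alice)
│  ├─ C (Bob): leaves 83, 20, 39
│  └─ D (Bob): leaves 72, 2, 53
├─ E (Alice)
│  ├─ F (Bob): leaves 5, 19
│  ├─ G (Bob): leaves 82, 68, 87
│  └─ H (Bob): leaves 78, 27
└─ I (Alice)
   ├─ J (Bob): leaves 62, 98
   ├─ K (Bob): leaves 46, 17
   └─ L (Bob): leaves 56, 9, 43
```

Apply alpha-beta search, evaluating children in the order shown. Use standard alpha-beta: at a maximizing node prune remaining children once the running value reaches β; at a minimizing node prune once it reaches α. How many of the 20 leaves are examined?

12

C [α=-∞,β=+∞]: v=20
D [α=20,β=+∞]: v=2 after child 2 ≤ α → α-cutoff, skip 1
B [α=-∞,β=+∞]: v=20
F [α=-∞,β=20]: v=5
G [α=5,β=20]: v=68
E [α=-∞,β=20]: v=68 after child 2 ≥ β → β-cutoff, skip 1
J [α=-∞,β=20]: v=62
I [α=-∞,β=20]: v=62 after child 1 ≥ β → β-cutoff, skip 2
Root [α=-∞,β=+∞]: v=20
Leaves evaluated: 12 of 20.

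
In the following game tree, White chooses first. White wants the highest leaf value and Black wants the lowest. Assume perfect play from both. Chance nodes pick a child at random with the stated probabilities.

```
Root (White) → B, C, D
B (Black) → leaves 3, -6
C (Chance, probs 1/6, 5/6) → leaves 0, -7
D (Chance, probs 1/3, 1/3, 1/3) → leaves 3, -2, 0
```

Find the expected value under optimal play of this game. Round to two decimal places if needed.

B (Black): min(3, -6) = -6
C (Chance): 1/6·0 + 5/6·-7 = -5.83
D (Chance): 1/3·3 + 1/3·-2 + 1/3·0 = 0.33
Root (White): max(-6, -5.83, 0.33) = 0.33

0.33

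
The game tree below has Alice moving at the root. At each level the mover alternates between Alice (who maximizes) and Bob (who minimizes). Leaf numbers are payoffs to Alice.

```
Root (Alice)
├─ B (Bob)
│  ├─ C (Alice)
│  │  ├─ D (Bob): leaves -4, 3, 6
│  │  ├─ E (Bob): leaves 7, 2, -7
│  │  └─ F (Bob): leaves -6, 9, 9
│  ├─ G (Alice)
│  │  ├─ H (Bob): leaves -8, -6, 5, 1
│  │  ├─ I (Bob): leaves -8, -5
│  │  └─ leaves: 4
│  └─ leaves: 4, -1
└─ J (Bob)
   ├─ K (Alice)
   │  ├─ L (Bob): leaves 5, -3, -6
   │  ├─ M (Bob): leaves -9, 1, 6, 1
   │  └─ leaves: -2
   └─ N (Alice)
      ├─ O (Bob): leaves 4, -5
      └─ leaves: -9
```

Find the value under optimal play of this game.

D (Bob): min(-4, 3, 6) = -4
E (Bob): min(7, 2, -7) = -7
F (Bob): min(-6, 9, 9) = -6
C (Alice): max(-4, -7, -6) = -4
H (Bob): min(-8, -6, 5, 1) = -8
I (Bob): min(-8, -5) = -8
G (Alice): max(-8, -8, 4) = 4
B (Bob): min(-4, 4, 4, -1) = -4
L (Bob): min(5, -3, -6) = -6
M (Bob): min(-9, 1, 6, 1) = -9
K (Alice): max(-6, -9, -2) = -2
O (Bob): min(4, -5) = -5
N (Alice): max(-5, -9) = -5
J (Bob): min(-2, -5) = -5
Root (Alice): max(-4, -5) = -4

-4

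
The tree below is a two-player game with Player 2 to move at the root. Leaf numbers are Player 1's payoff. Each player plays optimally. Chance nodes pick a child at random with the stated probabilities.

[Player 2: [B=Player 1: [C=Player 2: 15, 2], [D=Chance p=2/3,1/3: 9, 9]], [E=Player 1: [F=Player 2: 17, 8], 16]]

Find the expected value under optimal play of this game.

9

C (Player 2): min(15, 2) = 2
D (Chance): 2/3·9 + 1/3·9 = 9
B (Player 1): max(2, 9) = 9
F (Player 2): min(17, 8) = 8
E (Player 1): max(8, 16) = 16
Root (Player 2): min(9, 16) = 9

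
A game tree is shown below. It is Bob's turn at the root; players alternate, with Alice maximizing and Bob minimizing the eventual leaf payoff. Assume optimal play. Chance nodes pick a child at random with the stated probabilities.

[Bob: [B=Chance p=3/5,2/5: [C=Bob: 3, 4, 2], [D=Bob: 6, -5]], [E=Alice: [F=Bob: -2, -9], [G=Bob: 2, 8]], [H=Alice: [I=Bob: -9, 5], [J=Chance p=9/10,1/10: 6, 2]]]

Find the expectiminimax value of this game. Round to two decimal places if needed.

C (Bob): min(3, 4, 2) = 2
D (Bob): min(6, -5) = -5
B (Chance): 3/5·2 + 2/5·-5 = -0.8
F (Bob): min(-2, -9) = -9
G (Bob): min(2, 8) = 2
E (Alice): max(-9, 2) = 2
I (Bob): min(-9, 5) = -9
J (Chance): 9/10·6 + 1/10·2 = 5.6
H (Alice): max(-9, 5.6) = 5.6
Root (Bob): min(-0.8, 2, 5.6) = -0.8

-0.8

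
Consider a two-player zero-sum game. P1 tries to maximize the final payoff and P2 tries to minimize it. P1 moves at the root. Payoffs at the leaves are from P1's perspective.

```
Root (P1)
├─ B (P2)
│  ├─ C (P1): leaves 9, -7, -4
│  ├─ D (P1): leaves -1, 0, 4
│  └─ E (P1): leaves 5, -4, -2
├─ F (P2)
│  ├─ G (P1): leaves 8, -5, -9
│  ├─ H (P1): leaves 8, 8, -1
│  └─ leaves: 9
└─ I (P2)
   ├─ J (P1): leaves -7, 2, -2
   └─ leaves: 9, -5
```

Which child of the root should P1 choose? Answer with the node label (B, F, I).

C (P1): max(9, -7, -4) = 9
D (P1): max(-1, 0, 4) = 4
E (P1): max(5, -4, -2) = 5
B (P2): min(9, 4, 5) = 4
G (P1): max(8, -5, -9) = 8
H (P1): max(8, 8, -1) = 8
F (P2): min(8, 8, 9) = 8
J (P1): max(-7, 2, -2) = 2
I (P2): min(2, 9, -5) = -5
Root (P1): max(4, 8, -5) = 8
P1 picks the child with the highest value: F (value 8).

F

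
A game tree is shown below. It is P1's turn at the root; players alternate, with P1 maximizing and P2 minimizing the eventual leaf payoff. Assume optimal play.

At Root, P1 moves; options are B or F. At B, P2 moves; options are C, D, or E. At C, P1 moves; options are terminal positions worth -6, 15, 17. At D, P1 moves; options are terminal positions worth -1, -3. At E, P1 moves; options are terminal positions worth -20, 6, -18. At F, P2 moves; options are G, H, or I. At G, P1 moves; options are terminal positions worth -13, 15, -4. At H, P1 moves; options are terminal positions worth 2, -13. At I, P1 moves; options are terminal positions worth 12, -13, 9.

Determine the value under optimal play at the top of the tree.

C (P1): max(-6, 15, 17) = 17
D (P1): max(-1, -3) = -1
E (P1): max(-20, 6, -18) = 6
B (P2): min(17, -1, 6) = -1
G (P1): max(-13, 15, -4) = 15
H (P1): max(2, -13) = 2
I (P1): max(12, -13, 9) = 12
F (P2): min(15, 2, 12) = 2
Root (P1): max(-1, 2) = 2

2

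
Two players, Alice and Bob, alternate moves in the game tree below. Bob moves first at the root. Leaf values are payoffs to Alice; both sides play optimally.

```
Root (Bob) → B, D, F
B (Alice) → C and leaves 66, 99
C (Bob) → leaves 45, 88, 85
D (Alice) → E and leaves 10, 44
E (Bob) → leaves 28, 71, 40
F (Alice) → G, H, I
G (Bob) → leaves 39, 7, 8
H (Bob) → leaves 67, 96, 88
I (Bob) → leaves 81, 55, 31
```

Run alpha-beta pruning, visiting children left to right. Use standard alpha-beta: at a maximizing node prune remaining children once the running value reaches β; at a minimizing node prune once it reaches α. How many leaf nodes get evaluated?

16

C [α=-∞,β=+∞]: v=45
B [α=-∞,β=+∞]: v=99
E [α=-∞,β=99]: v=28
D [α=-∞,β=99]: v=44
G [α=-∞,β=44]: v=7
H [α=7,β=44]: v=67
F [α=-∞,β=44]: v=67 after child 2 ≥ β → β-cutoff, skip 1
Root [α=-∞,β=+∞]: v=44
Leaves evaluated: 16 of 19.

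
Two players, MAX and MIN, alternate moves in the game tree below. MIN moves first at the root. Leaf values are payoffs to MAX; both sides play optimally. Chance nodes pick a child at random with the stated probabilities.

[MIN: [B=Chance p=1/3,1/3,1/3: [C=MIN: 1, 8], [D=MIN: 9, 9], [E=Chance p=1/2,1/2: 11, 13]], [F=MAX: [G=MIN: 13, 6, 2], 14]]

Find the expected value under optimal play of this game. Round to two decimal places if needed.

7.33

C (MIN): min(1, 8) = 1
D (MIN): min(9, 9) = 9
E (Chance): 1/2·11 + 1/2·13 = 12
B (Chance): 1/3·1 + 1/3·9 + 1/3·12 = 7.33
G (MIN): min(13, 6, 2) = 2
F (MAX): max(2, 14) = 14
Root (MIN): min(7.33, 14) = 7.33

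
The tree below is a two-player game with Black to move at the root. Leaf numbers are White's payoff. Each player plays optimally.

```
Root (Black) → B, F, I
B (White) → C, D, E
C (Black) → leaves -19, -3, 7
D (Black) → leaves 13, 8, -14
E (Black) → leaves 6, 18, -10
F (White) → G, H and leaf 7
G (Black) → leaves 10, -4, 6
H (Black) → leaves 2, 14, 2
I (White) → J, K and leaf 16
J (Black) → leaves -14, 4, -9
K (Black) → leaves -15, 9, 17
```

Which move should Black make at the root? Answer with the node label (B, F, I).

B

C (Black): min(-19, -3, 7) = -19
D (Black): min(13, 8, -14) = -14
E (Black): min(6, 18, -10) = -10
B (White): max(-19, -14, -10) = -10
G (Black): min(10, -4, 6) = -4
H (Black): min(2, 14, 2) = 2
F (White): max(-4, 2, 7) = 7
J (Black): min(-14, 4, -9) = -14
K (Black): min(-15, 9, 17) = -15
I (White): max(-14, -15, 16) = 16
Root (Black): min(-10, 7, 16) = -10
Black picks the child with the lowest value: B (value -10).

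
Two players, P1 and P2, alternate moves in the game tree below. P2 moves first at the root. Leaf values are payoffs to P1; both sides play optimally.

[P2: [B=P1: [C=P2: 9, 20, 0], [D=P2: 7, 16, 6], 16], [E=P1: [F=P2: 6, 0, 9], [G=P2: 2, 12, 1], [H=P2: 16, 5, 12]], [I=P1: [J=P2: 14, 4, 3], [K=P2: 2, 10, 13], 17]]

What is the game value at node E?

5

F: min(6, 0, 9) = 0
G: min(2, 12, 1) = 1
H: min(16, 5, 12) = 5
E: max(0, 1, 5) = 5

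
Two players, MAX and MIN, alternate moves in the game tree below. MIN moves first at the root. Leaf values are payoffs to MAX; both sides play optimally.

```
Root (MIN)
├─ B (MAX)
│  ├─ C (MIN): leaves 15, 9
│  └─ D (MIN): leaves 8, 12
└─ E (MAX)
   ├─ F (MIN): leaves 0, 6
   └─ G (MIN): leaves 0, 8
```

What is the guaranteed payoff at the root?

C (MIN): min(15, 9) = 9
D (MIN): min(8, 12) = 8
B (MAX): max(9, 8) = 9
F (MIN): min(0, 6) = 0
G (MIN): min(0, 8) = 0
E (MAX): max(0, 0) = 0
Root (MIN): min(9, 0) = 0

0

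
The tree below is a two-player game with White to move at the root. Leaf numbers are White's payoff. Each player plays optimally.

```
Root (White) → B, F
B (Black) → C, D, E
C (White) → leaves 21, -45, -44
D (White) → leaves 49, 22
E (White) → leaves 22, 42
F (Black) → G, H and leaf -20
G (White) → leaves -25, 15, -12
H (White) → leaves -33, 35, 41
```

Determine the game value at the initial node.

21

C (White): max(21, -45, -44) = 21
D (White): max(49, 22) = 49
E (White): max(22, 42) = 42
B (Black): min(21, 49, 42) = 21
G (White): max(-25, 15, -12) = 15
H (White): max(-33, 35, 41) = 41
F (Black): min(15, 41, -20) = -20
Root (White): max(21, -20) = 21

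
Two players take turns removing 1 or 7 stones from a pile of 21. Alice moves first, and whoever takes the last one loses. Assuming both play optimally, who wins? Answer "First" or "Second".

Second

i:   0  1  2  3  4  5  6  7  8  9 10 11 12 13 14 15 16 17 18 19 20 21
     W  L  W  L  W  L  W  L  W  L  W  L  W  L  W  L  W  L  W  L  W  L
Position 21 is L, so the second player wins.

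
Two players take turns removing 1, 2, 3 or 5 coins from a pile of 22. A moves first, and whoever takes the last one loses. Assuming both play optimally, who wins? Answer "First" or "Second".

Compute winning (W) and losing (L) positions by backward induction:
i:   0  1  2  3  4  5  6  7  8  9 10 11 12 13 14 15 16 17 18 19 20 21 22
     W  L  W  W  W  L  W  W  W  L  W  W  W  L  W  W  W  L  W  W  W  L  W
Position 22 is W, so the first player wins.

First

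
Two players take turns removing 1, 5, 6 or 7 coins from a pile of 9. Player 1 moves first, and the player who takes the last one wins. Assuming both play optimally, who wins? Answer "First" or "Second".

First

i:   0  1  2  3  4  5  6  7  8  9
     L  W  L  W  L  W  W  W  W  W
Position 9 is W, so the first player wins.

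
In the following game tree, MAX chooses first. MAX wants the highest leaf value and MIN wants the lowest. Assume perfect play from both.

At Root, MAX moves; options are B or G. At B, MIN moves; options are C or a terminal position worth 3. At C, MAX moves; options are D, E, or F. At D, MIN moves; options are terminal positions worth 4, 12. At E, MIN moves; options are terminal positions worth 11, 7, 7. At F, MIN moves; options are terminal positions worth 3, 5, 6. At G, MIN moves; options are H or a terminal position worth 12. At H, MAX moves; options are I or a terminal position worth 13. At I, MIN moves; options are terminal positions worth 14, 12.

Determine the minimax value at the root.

12

D (MIN): min(4, 12) = 4
E (MIN): min(11, 7, 7) = 7
F (MIN): min(3, 5, 6) = 3
C (MAX): max(4, 7, 3) = 7
B (MIN): min(7, 3) = 3
I (MIN): min(14, 12) = 12
H (MAX): max(12, 13) = 13
G (MIN): min(13, 12) = 12
Root (MAX): max(3, 12) = 12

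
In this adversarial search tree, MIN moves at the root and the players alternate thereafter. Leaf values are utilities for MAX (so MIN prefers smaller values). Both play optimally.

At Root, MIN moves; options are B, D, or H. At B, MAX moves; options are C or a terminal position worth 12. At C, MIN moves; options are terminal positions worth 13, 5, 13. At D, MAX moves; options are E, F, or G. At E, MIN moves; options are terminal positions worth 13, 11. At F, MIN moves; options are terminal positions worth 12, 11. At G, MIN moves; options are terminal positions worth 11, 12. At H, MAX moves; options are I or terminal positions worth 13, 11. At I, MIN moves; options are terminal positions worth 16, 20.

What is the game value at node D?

E: min(13, 11) = 11
F: min(12, 11) = 11
G: min(11, 12) = 11
D: max(11, 11, 11) = 11

11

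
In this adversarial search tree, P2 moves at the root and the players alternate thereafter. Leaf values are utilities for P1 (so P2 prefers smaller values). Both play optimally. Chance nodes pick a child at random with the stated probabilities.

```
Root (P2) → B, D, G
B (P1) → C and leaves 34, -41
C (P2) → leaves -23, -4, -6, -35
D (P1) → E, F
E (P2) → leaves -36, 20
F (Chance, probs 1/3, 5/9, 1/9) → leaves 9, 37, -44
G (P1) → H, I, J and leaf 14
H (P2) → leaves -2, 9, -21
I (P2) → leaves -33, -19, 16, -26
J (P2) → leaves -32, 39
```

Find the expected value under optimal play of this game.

14

C (P2): min(-23, -4, -6, -35) = -35
B (P1): max(-35, 34, -41) = 34
E (P2): min(-36, 20) = -36
F (Chance): 1/3·9 + 5/9·37 + 1/9·-44 = 18.67
D (P1): max(-36, 18.67) = 18.67
H (P2): min(-2, 9, -21) = -21
I (P2): min(-33, -19, 16, -26) = -33
J (P2): min(-32, 39) = -32
G (P1): max(-21, -33, -32, 14) = 14
Root (P2): min(34, 18.67, 14) = 14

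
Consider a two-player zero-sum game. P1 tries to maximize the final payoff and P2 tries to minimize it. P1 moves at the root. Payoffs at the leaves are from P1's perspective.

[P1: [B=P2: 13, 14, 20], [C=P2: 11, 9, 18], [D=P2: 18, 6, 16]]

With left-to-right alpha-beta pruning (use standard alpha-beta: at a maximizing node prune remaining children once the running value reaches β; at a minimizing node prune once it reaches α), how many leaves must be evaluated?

B [α=-∞,β=+∞]: v=13
C [α=13,β=+∞]: v=11 after child 1 ≤ α → α-cutoff, skip 2
D [α=13,β=+∞]: v=6 after child 2 ≤ α → α-cutoff, skip 1
Root [α=-∞,β=+∞]: v=13
Leaves evaluated: 6 of 9.

6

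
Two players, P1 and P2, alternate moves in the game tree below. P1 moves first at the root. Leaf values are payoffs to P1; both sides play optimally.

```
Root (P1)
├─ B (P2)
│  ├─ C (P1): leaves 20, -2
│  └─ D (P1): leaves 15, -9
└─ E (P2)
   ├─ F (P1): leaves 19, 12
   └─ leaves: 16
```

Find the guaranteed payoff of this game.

16

C (P1): max(20, -2) = 20
D (P1): max(15, -9) = 15
B (P2): min(20, 15) = 15
F (P1): max(19, 12) = 19
E (P2): min(19, 16) = 16
Root (P1): max(15, 16) = 16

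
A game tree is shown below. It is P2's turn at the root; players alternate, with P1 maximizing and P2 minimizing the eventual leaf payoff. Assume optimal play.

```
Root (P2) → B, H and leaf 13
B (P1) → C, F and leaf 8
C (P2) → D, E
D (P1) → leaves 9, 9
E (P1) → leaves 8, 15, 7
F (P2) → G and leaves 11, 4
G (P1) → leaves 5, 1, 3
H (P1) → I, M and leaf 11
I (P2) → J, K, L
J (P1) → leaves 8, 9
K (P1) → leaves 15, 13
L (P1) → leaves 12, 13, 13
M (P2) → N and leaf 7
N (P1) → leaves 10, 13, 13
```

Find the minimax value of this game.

D (P1): max(9, 9) = 9
E (P1): max(8, 15, 7) = 15
C (P2): min(9, 15) = 9
G (P1): max(5, 1, 3) = 5
F (P2): min(5, 11, 4) = 4
B (P1): max(9, 4, 8) = 9
J (P1): max(8, 9) = 9
K (P1): max(15, 13) = 15
L (P1): max(12, 13, 13) = 13
I (P2): min(9, 15, 13) = 9
N (P1): max(10, 13, 13) = 13
M (P2): min(13, 7) = 7
H (P1): max(9, 7, 11) = 11
Root (P2): min(9, 11, 13) = 9

9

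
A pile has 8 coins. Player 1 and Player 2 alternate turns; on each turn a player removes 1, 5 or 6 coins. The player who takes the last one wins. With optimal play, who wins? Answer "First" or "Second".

i:   0  1  2  3  4  5  6  7  8
     L  W  L  W  L  W  W  W  W
Position 8 is W, so the first player wins.

First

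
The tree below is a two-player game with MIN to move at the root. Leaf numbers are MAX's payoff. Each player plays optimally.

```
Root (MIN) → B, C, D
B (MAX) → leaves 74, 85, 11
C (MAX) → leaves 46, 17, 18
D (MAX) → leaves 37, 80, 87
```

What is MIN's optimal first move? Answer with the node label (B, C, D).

B (MAX): max(74, 85, 11) = 85
C (MAX): max(46, 17, 18) = 46
D (MAX): max(37, 80, 87) = 87
Root (MIN): min(85, 46, 87) = 46
MIN picks the child with the lowest value: C (value 46).

C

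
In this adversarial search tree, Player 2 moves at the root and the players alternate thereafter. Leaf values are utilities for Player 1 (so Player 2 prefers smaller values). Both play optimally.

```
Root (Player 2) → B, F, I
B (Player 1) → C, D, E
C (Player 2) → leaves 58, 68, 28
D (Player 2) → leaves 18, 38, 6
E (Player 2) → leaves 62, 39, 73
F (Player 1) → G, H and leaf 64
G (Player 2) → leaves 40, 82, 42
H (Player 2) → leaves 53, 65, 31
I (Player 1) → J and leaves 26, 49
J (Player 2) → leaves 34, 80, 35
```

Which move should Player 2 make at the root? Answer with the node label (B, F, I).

B

C (Player 2): min(58, 68, 28) = 28
D (Player 2): min(18, 38, 6) = 6
E (Player 2): min(62, 39, 73) = 39
B (Player 1): max(28, 6, 39) = 39
G (Player 2): min(40, 82, 42) = 40
H (Player 2): min(53, 65, 31) = 31
F (Player 1): max(40, 31, 64) = 64
J (Player 2): min(34, 80, 35) = 34
I (Player 1): max(34, 26, 49) = 49
Root (Player 2): min(39, 64, 49) = 39
Player 2 picks the child with the lowest value: B (value 39).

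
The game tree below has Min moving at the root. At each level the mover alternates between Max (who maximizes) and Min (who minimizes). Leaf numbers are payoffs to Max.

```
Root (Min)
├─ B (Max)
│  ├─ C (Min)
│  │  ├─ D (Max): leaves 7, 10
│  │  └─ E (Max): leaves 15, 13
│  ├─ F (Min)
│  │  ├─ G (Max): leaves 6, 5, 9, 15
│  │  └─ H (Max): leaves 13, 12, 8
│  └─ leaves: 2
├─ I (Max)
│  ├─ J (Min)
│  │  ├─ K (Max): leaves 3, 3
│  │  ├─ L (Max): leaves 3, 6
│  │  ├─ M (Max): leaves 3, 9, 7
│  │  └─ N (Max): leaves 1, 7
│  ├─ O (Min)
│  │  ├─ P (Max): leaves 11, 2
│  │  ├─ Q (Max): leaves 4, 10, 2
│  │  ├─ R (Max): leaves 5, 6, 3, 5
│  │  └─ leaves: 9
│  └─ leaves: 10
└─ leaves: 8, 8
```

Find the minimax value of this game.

D (Max): max(7, 10) = 10
E (Max): max(15, 13) = 15
C (Min): min(10, 15) = 10
G (Max): max(6, 5, 9, 15) = 15
H (Max): max(13, 12, 8) = 13
F (Min): min(15, 13) = 13
B (Max): max(10, 13, 2) = 13
K (Max): max(3, 3) = 3
L (Max): max(3, 6) = 6
M (Max): max(3, 9, 7) = 9
N (Max): max(1, 7) = 7
J (Min): min(3, 6, 9, 7) = 3
P (Max): max(11, 2) = 11
Q (Max): max(4, 10, 2) = 10
R (Max): max(5, 6, 3, 5) = 6
O (Min): min(11, 10, 6, 9) = 6
I (Max): max(3, 6, 10) = 10
Root (Min): min(13, 10, 8, 8) = 8

8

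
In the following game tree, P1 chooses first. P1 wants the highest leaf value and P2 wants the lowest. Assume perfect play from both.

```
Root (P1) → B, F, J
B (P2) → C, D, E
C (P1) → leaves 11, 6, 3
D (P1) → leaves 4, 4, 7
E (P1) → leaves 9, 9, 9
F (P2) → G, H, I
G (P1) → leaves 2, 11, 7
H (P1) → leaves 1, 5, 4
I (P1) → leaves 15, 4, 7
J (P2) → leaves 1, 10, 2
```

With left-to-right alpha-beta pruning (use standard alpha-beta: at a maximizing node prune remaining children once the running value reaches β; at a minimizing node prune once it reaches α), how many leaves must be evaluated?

14

C [α=-∞,β=+∞]: v=11
D [α=-∞,β=11]: v=7
E [α=-∞,β=7]: v=9 after child 1 ≥ β → β-cutoff, skip 2
B [α=-∞,β=+∞]: v=7
G [α=7,β=+∞]: v=11
H [α=7,β=11]: v=5
F [α=7,β=+∞]: v=5 after child 2 ≤ α → α-cutoff, skip 1
J [α=7,β=+∞]: v=1 after child 1 ≤ α → α-cutoff, skip 2
Root [α=-∞,β=+∞]: v=7
Leaves evaluated: 14 of 21.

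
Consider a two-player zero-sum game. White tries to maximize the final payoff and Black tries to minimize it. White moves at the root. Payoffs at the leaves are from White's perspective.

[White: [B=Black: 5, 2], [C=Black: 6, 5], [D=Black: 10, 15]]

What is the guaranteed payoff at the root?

B (Black): min(5, 2) = 2
C (Black): min(6, 5) = 5
D (Black): min(10, 15) = 10
Root (White): max(2, 5, 10) = 10

10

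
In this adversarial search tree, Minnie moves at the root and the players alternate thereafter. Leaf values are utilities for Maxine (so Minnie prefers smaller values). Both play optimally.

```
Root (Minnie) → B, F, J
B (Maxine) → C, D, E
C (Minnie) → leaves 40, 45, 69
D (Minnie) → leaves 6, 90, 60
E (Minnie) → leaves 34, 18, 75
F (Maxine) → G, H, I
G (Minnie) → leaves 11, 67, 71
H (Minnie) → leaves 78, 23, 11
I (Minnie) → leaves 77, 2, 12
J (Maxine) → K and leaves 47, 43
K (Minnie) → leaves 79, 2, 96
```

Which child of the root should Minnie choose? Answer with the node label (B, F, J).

C (Minnie): min(40, 45, 69) = 40
D (Minnie): min(6, 90, 60) = 6
E (Minnie): min(34, 18, 75) = 18
B (Maxine): max(40, 6, 18) = 40
G (Minnie): min(11, 67, 71) = 11
H (Minnie): min(78, 23, 11) = 11
I (Minnie): min(77, 2, 12) = 2
F (Maxine): max(11, 11, 2) = 11
K (Minnie): min(79, 2, 96) = 2
J (Maxine): max(2, 47, 43) = 47
Root (Minnie): min(40, 11, 47) = 11
Minnie picks the child with the lowest value: F (value 11).

F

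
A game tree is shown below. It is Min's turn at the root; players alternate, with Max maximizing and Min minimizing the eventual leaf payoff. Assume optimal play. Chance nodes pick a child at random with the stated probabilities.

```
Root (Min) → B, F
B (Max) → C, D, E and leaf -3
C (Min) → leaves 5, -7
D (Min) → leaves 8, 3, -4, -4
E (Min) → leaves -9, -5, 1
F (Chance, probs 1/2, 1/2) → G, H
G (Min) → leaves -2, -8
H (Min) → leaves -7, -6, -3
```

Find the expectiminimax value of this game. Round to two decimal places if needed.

-7.5

C (Min): min(5, -7) = -7
D (Min): min(8, 3, -4, -4) = -4
E (Min): min(-9, -5, 1) = -9
B (Max): max(-7, -4, -9, -3) = -3
G (Min): min(-2, -8) = -8
H (Min): min(-7, -6, -3) = -7
F (Chance): 1/2·-8 + 1/2·-7 = -7.5
Root (Min): min(-3, -7.5) = -7.5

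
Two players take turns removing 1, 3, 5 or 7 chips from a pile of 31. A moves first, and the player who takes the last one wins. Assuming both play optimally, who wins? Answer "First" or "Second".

Compute winning (W) and losing (L) positions by backward induction:
i:   0  1  2  3  4  5  6  7  8  9 10 11 12 13 14 15 16 17 18 19 20 21 22 23 24 25 26 27 28 29 30 31
     L  W  L  W  L  W  L  W  L  W  L  W  L  W  L  W  L  W  L  W  L  W  L  W  L  W  L  W  L  W  L  W
Position 31 is W, so the first player wins.

First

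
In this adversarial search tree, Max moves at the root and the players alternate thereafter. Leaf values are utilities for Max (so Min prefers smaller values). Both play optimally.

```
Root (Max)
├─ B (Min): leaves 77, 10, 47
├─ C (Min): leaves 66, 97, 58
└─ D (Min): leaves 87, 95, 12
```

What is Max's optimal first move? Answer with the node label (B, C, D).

B (Min): min(77, 10, 47) = 10
C (Min): min(66, 97, 58) = 58
D (Min): min(87, 95, 12) = 12
Root (Max): max(10, 58, 12) = 58
Max picks the child with the highest value: C (value 58).

C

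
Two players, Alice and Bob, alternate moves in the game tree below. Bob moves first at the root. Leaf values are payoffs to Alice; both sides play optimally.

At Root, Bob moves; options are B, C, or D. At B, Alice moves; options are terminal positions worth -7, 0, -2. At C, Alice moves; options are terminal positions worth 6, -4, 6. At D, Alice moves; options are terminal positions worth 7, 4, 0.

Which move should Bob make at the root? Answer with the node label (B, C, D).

B

B (Alice): max(-7, 0, -2) = 0
C (Alice): max(6, -4, 6) = 6
D (Alice): max(7, 4, 0) = 7
Root (Bob): min(0, 6, 7) = 0
Bob picks the child with the lowest value: B (value 0).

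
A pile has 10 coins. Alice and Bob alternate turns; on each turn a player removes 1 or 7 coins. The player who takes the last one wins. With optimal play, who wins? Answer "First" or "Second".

Positions where the player to move wins (W) vs loses (L):
i:   0  1  2  3  4  5  6  7  8  9 10
     L  W  L  W  L  W  L  W  L  W  L
Position 10 is L, so the second player wins.

Second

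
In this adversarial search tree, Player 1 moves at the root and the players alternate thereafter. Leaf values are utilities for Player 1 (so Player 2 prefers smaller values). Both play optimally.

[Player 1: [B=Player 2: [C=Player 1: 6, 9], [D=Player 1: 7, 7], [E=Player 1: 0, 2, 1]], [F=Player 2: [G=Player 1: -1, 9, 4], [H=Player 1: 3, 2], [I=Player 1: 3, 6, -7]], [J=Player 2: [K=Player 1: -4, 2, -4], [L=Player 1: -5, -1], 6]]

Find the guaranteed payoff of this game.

C (Player 1): max(6, 9) = 9
D (Player 1): max(7, 7) = 7
E (Player 1): max(0, 2, 1) = 2
B (Player 2): min(9, 7, 2) = 2
G (Player 1): max(-1, 9, 4) = 9
H (Player 1): max(3, 2) = 3
I (Player 1): max(3, 6, -7) = 6
F (Player 2): min(9, 3, 6) = 3
K (Player 1): max(-4, 2, -4) = 2
L (Player 1): max(-5, -1) = -1
J (Player 2): min(2, -1, 6) = -1
Root (Player 1): max(2, 3, -1) = 3

3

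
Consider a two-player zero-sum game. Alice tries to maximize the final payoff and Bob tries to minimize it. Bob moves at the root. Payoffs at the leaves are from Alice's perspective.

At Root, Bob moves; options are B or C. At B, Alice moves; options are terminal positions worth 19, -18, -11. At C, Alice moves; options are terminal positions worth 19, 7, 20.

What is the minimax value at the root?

19

B (Alice): max(19, -18, -11) = 19
C (Alice): max(19, 7, 20) = 20
Root (Bob): min(19, 20) = 19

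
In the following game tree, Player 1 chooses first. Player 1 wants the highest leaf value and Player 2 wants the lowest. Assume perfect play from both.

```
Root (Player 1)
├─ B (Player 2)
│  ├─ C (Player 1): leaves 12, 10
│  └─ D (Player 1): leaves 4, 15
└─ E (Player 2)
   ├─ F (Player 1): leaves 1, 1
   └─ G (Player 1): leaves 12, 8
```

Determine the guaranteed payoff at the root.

12

C (Player 1): max(12, 10) = 12
D (Player 1): max(4, 15) = 15
B (Player 2): min(12, 15) = 12
F (Player 1): max(1, 1) = 1
G (Player 1): max(12, 8) = 12
E (Player 2): min(1, 12) = 1
Root (Player 1): max(12, 1) = 12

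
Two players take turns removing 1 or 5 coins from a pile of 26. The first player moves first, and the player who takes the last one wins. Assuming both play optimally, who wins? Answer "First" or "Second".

Second

Compute winning (W) and losing (L) positions by backward induction:
i:   0  1  2  3  4  5  6  7  8  9 10 11 12 13 14 15 16 17 18 19 20 21 22 23 24 25 26
     L  W  L  W  L  W  L  W  L  W  L  W  L  W  L  W  L  W  L  W  L  W  L  W  L  W  L
Position 26 is L, so the second player wins.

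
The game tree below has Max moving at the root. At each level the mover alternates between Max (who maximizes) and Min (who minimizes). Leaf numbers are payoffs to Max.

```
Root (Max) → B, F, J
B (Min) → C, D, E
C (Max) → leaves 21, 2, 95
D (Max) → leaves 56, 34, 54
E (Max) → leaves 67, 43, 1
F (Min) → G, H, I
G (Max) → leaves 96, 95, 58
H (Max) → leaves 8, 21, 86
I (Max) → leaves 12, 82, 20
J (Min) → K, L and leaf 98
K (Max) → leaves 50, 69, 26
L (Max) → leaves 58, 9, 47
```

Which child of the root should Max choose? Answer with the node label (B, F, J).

F

C (Max): max(21, 2, 95) = 95
D (Max): max(56, 34, 54) = 56
E (Max): max(67, 43, 1) = 67
B (Min): min(95, 56, 67) = 56
G (Max): max(96, 95, 58) = 96
H (Max): max(8, 21, 86) = 86
I (Max): max(12, 82, 20) = 82
F (Min): min(96, 86, 82) = 82
K (Max): max(50, 69, 26) = 69
L (Max): max(58, 9, 47) = 58
J (Min): min(69, 58, 98) = 58
Root (Max): max(56, 82, 58) = 82
Max picks the child with the highest value: F (value 82).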